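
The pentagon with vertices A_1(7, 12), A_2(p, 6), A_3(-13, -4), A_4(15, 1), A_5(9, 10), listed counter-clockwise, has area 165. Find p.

1

The doubled signed area Σ (x_i y_{i+1} − x_{i+1} y_i) is linear in p.
With p=0 it equals 346; the coefficient of p is -16 (from the two edges through A_2).
So -16·p + 346 = 2·165 = 330 ⇒ p = 1.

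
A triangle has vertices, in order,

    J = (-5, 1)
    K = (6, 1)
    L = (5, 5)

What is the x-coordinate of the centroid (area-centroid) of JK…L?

2

Apply the surveyor's formula. First the cross-terms c_i = x_i·y_{i+1} − x_{i+1}·y_i:
  -11, 25, 30  ⇒  2A = 44, A = 22.
Then Σ (x_i + x_{i+1})·c_i = 264, so x̄ = 264 / (6·22) = 2.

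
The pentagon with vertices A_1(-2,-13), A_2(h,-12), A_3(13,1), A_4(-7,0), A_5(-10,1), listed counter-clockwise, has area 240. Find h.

Write out the shoelace sum; only the two edges meeting at A_2 involve h:
2·Area = [((-2)·(-12) − h·(-13)) + (h·1 − 13·(-12))] + 132
       = 14·h + 312 = 480
⇒ h = 12.

12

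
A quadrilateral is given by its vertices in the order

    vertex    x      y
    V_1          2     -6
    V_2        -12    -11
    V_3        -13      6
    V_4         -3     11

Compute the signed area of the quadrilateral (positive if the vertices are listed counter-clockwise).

-219

Apply the shoelace formula: 2A = Σ (x_i·y_{i+1} − x_{i+1}·y_i), indices taken mod 4.
Σ = (-94) + (-215) + (-125) + (-4) = -438
Signed area = Σ/2 = -219 (negative ⇒ clockwise traversal).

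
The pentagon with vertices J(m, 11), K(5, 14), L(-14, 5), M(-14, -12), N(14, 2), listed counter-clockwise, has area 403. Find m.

9

The doubled signed area Σ (x_i y_{i+1} − x_{i+1} y_i) is linear in m.
With m=0 it equals 698; the coefficient of m is 12 (from the two edges through J).
So 12·m + 698 = 2·403 = 806 ⇒ m = 9.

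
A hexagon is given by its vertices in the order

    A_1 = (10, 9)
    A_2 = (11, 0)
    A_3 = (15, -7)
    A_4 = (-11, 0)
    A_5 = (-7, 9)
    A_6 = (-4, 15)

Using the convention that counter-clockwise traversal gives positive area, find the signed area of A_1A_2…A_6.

-303.5

Apply the surveyor's formula: 2A = Σ (x_i·y_{i+1} − x_{i+1}·y_i), indices taken mod 6.
Cross-terms: -99, -77, -77, -99, -69, -186  ⇒  Σ = -607
Signed area = Σ/2 = -303.5 (negative ⇒ clockwise traversal).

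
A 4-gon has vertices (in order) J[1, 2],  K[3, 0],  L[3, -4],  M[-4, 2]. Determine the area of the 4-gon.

19

Apply the surveyor's formula: 2A = Σ (x_i·y_{i+1} − x_{i+1}·y_i), indices taken mod 4.
Σ = (-6) + (-12) + (-10) + (-10) = -38
Area = |Σ|/2 = 19.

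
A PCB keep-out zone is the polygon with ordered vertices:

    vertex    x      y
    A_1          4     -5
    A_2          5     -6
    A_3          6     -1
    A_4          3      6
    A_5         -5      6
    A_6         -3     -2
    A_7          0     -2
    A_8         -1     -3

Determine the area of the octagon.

Apply the shoelace formula: 2A = Σ (x_i·y_{i+1} − x_{i+1}·y_i), indices taken mod 8.
Σ = (1) + (31) + (39) + (48) + (28) + (6) + (-2) + (17) = 168
Area = |Σ|/2 = 84.

84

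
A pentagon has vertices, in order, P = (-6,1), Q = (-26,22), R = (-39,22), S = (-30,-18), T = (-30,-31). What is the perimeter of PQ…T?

136

|PQ| = √((-20)² + (21)²) = √841 = 29
|QR| = √((-13)² + (0)²) = √169 = 13
|RS| = √((9)² + (-40)²) = √1681 = 41
|ST| = √((0)² + (-13)²) = √169 = 13
|TP| = √((24)² + (32)²) = √1600 = 40
Perimeter = 29 + 13 + 41 + 13 + 40 = 136.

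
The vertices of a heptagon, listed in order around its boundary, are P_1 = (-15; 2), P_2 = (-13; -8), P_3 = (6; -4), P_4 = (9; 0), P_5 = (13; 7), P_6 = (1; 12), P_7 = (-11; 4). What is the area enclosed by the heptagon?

334

Apply the shoelace (surveyor's) formula: 2A = Σ (x_i·y_{i+1} − x_{i+1}·y_i), indices taken mod 7.
P_1→P_2: (-15)(-8) − (-13)(2) = 146
P_2→P_3: (-13)(-4) − (6)(-8) = 100
P_3→P_4: (6)(0) − (9)(-4) = 36
P_4→P_5: (9)(7) − (13)(0) = 63
P_5→P_6: (13)(12) − (1)(7) = 149
P_6→P_7: (1)(4) − (-11)(12) = 136
P_7→P_1: (-11)(2) − (-15)(4) = 38
Σ = 668
Area = |Σ|/2 = 334.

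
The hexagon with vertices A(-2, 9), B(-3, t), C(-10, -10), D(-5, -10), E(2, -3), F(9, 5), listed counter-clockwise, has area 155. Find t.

Write out the shoelace sum; only the two edges meeting at B involve t:
2·Area = [((-2)·t − (-3)·9) + ((-3)·(-10) − (-10)·t)] + 213
       = 8·t + 270 = 310
⇒ t = 5.

5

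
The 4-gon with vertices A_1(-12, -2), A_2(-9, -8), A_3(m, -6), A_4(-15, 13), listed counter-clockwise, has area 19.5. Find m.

-9

Write out the shoelace sum; only the two edges meeting at A_3 involve m:
2·Area = [((-9)·(-6) − m·(-8)) + (m·13 − (-15)·(-6))] + 264
       = 21·m + 228 = 39
⇒ m = -9.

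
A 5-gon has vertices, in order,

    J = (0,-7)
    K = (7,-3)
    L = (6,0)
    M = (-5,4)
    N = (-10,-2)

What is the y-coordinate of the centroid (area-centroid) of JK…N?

Apply the shoelace (surveyor's) formula. First the cross-terms c_i = x_i·y_{i+1} − x_{i+1}·y_i:
  49, 18, 24, 50, 70  ⇒  2A = 211, A = 105.5.
Then Σ (y_i + y_{i+1})·c_i = -978, so ȳ = -978 / (6·105.5) = -326/211.

-326/211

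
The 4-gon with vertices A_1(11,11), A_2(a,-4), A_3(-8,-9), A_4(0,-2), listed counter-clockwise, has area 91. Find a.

-11

Write out the shoelace sum; only the two edges meeting at A_2 involve a:
2·Area = [(11·(-4) − a·11) + (a·(-9) − (-8)·(-4))] + 38
       = -20·a + -38 = 182
⇒ a = -11.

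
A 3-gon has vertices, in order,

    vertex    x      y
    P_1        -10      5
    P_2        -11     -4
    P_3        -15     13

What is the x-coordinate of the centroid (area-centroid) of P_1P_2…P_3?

-12

Apply the surveyor's formula. First the cross-terms c_i = x_i·y_{i+1} − x_{i+1}·y_i:
  95, -203, 55  ⇒  2A = -53, A = -26.5.
Then Σ (x_i + x_{i+1})·c_i = 1908, so x̄ = 1908 / (6·(-26.5)) = -12.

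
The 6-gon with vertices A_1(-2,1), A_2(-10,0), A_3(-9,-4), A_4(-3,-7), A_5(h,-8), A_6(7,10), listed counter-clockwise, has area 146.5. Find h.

5

Write out the shoelace sum; only the two edges meeting at A_5 involve h:
2·Area = [((-3)·(-8) − h·(-7)) + (h·10 − 7·(-8))] + 128
       = 17·h + 208 = 293
⇒ h = 5.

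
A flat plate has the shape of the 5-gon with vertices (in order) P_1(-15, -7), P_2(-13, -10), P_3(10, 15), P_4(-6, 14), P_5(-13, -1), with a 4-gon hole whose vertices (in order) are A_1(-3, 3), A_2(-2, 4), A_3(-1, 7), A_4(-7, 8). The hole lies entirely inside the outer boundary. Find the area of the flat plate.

Outer boundary:
Σ = (59) + (-95) + (230) + (188) + (76) = 458
Area = |Σ|/2 = 229.
Hole:
Apply the shoelace (surveyor's) formula: 2A = Σ (x_i·y_{i+1} − x_{i+1}·y_i), indices taken mod 4.
Σ = (-6) + (-10) + (41) + (3) = 28
Area = |Σ|/2 = 14.
Net area = 229 − 14 = 215.

215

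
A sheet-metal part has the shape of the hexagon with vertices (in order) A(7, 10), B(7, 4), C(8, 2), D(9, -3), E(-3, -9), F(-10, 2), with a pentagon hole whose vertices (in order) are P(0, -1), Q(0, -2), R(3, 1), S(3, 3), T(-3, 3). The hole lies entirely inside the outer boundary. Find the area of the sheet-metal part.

184.5

Outer boundary:
Apply Gauss's area formula: 2A = Σ (x_i·y_{i+1} − x_{i+1}·y_i), indices taken mod 6.
A→B: (7)(4) − (7)(10) = -42
B→C: (7)(2) − (8)(4) = -18
C→D: (8)(-3) − (9)(2) = -42
D→E: (9)(-9) − (-3)(-3) = -90
E→F: (-3)(2) − (-10)(-9) = -96
F→A: (-10)(10) − (7)(2) = -114
Σ = -402
Area = |Σ|/2 = 201.
Hole:
P→Q: (0)(-2) − (0)(-1) = 0
Q→R: (0)(1) − (3)(-2) = 6
R→S: (3)(3) − (3)(1) = 6
S→T: (3)(3) − (-3)(3) = 18
T→P: (-3)(-1) − (0)(3) = 3
Σ = 33
Area = |Σ|/2 = 16.5.
Net area = 201 − 16.5 = 184.5.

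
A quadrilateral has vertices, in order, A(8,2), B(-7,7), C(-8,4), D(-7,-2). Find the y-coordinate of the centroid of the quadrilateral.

Apply Gauss's area formula. First the cross-terms c_i = x_i·y_{i+1} − x_{i+1}·y_i:
  70, 28, 44, 2  ⇒  2A = 144, A = 72.
Then Σ (y_i + y_{i+1})·c_i = 1026, so ȳ = 1026 / (6·72) = 2.375.

2.375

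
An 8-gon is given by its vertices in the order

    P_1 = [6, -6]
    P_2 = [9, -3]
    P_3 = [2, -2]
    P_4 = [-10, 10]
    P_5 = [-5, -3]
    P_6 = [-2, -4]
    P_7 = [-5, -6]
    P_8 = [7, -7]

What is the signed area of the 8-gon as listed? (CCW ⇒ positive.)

93.5

P_1→P_2: (6)(-3) − (9)(-6) = 36
P_2→P_3: (9)(-2) − (2)(-3) = -12
P_3→P_4: (2)(10) − (-10)(-2) = 0
P_4→P_5: (-10)(-3) − (-5)(10) = 80
P_5→P_6: (-5)(-4) − (-2)(-3) = 14
P_6→P_7: (-2)(-6) − (-5)(-4) = -8
P_7→P_8: (-5)(-7) − (7)(-6) = 77
P_8→P_1: (7)(-6) − (6)(-7) = 0
Σ = 187
Signed area = Σ/2 = 93.5 (positive ⇒ counter-clockwise traversal).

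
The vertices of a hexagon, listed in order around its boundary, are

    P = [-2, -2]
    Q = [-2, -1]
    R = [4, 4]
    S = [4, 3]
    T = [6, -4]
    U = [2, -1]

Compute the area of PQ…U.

24

Apply the shoelace (surveyor's) formula: 2A = Σ (x_i·y_{i+1} − x_{i+1}·y_i), indices taken mod 6.
P→Q: (-2)(-1) − (-2)(-2) = -2
Q→R: (-2)(4) − (4)(-1) = -4
R→S: (4)(3) − (4)(4) = -4
S→T: (4)(-4) − (6)(3) = -34
T→U: (6)(-1) − (2)(-4) = 2
U→P: (2)(-2) − (-2)(-1) = -6
Σ = -48
Area = |Σ|/2 = 24.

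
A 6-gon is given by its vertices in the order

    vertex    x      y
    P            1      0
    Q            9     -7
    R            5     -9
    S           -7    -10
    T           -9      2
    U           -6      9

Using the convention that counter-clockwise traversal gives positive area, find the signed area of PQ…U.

-174

Apply Gauss's area formula: 2A = Σ (x_i·y_{i+1} − x_{i+1}·y_i), indices taken mod 6.
Cross-terms: -7, -46, -113, -104, -69, -9  ⇒  Σ = -348
Signed area = Σ/2 = -174 (negative ⇒ clockwise traversal).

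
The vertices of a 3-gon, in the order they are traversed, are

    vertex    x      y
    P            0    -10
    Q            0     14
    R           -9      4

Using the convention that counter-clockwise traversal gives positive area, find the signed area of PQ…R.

Apply the surveyor's formula: 2A = Σ (x_i·y_{i+1} − x_{i+1}·y_i), indices taken mod 3.
Σ = (0) + (126) + (90) = 216
Signed area = Σ/2 = 108 (positive ⇒ counter-clockwise traversal).

108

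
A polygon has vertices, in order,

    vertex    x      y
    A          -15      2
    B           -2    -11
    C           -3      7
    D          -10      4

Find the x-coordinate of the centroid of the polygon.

-366/55

Apply the surveyor's formula. First the cross-terms c_i = x_i·y_{i+1} − x_{i+1}·y_i:
  169, -47, 58, 40  ⇒  2A = 220, A = 110.
Then Σ (x_i + x_{i+1})·c_i = -4392, so x̄ = -4392 / (6·110) = -366/55.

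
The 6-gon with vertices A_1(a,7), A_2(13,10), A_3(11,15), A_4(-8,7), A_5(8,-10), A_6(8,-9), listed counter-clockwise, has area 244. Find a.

11

Write out the shoelace sum; only the two edges meeting at A_1 involve a:
2·Area = [(8·7 − a·(-9)) + (a·10 − 13·7)] + 314
       = 19·a + 279 = 488
⇒ a = 11.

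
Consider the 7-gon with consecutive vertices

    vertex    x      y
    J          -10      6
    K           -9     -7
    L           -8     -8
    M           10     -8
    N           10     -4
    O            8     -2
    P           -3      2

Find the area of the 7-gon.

174

Apply the shoelace (surveyor's) formula: 2A = Σ (x_i·y_{i+1} − x_{i+1}·y_i), indices taken mod 7.
Cross-terms: 124, 16, 144, 40, 12, 10, 2  ⇒  Σ = 348
Area = |Σ|/2 = 174.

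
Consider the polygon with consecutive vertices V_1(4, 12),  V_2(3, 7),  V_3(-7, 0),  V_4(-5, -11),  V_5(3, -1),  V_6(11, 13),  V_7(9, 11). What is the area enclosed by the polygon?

V_1→V_2: (4)(7) − (3)(12) = -8
V_2→V_3: (3)(0) − (-7)(7) = 49
V_3→V_4: (-7)(-11) − (-5)(0) = 77
V_4→V_5: (-5)(-1) − (3)(-11) = 38
V_5→V_6: (3)(13) − (11)(-1) = 50
V_6→V_7: (11)(11) − (9)(13) = 4
V_7→V_1: (9)(12) − (4)(11) = 64
Σ = 274
Area = |Σ|/2 = 137.

137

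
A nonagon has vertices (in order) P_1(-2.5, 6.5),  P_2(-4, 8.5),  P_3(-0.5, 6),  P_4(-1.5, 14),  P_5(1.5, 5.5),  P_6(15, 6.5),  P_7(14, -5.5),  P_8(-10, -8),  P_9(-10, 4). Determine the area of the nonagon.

Apply Gauss's area formula: 2A = Σ (x_i·y_{i+1} − x_{i+1}·y_i), indices taken mod 9.
P_1→P_2: (-2.5)(8.5) − (-4)(6.5) = 4.75
P_2→P_3: (-4)(6) − (-0.5)(8.5) = -19.75
P_3→P_4: (-0.5)(14) − (-1.5)(6) = 2
P_4→P_5: (-1.5)(5.5) − (1.5)(14) = -29.25
P_5→P_6: (1.5)(6.5) − (15)(5.5) = -72.75
P_6→P_7: (15)(-5.5) − (14)(6.5) = -173.5
P_7→P_8: (14)(-8) − (-10)(-5.5) = -167
P_8→P_9: (-10)(4) − (-10)(-8) = -120
P_9→P_1: (-10)(6.5) − (-2.5)(4) = -55
Σ = -630.5
Area = |Σ|/2 = 315.25.

315.25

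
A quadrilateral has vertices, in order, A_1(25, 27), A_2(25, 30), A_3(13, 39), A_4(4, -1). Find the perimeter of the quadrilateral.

|A_1A_2| = √((0)² + (3)²) = √9 = 3
|A_2A_3| = √((-12)² + (9)²) = √225 = 15
|A_3A_4| = √((-9)² + (-40)²) = √1681 = 41
|A_4A_1| = √((21)² + (28)²) = √1225 = 35
Perimeter = 3 + 15 + 41 + 35 = 94.

94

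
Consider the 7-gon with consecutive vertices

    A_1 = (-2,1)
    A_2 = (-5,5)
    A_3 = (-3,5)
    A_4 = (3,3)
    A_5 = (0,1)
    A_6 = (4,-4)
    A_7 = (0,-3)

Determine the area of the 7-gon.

29

Cross-terms: -5, -10, -24, 3, -4, -12, -6  ⇒  Σ = -58
Area = |Σ|/2 = 29.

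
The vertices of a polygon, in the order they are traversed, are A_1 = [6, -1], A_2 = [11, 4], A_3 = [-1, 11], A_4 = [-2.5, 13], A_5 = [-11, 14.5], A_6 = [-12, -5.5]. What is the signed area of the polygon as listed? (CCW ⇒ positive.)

Σ = (35) + (125) + (14.5) + (106.75) + (234.5) + (45) = 560.75
Signed area = Σ/2 = 280.375 (positive ⇒ counter-clockwise traversal).

280.375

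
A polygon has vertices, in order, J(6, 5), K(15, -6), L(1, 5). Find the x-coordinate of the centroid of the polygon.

Apply Gauss's area formula. First the cross-terms c_i = x_i·y_{i+1} − x_{i+1}·y_i:
  -111, 81, -25  ⇒  2A = -55, A = -27.5.
Then Σ (x_i + x_{i+1})·c_i = -1210, so x̄ = -1210 / (6·(-27.5)) = 22/3.

22/3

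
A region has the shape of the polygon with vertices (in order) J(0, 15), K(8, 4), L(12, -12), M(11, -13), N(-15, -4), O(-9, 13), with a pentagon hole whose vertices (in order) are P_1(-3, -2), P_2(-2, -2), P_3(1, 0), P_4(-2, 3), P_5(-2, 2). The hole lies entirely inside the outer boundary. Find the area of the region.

437

Outer boundary:
Apply Gauss's area formula: 2A = Σ (x_i·y_{i+1} − x_{i+1}·y_i), indices taken mod 6.
Cross-terms: -120, -144, -24, -239, -231, -135  ⇒  Σ = -893
Area = |Σ|/2 = 446.5.
Hole:
Apply the surveyor's formula: 2A = Σ (x_i·y_{i+1} − x_{i+1}·y_i), indices taken mod 5.
Σ = (2) + (2) + (3) + (2) + (10) = 19
Area = |Σ|/2 = 9.5.
Net area = 446.5 − 9.5 = 437.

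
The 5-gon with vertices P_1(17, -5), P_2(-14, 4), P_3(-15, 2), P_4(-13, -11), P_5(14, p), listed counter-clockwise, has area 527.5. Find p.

The doubled signed area Σ (x_i y_{i+1} − x_{i+1} y_i) is linear in p.
With p=0 it equals 305; the coefficient of p is -30 (from the two edges through P_5).
So -30·p + 305 = 2·527.5 = 1055 ⇒ p = -25.

-25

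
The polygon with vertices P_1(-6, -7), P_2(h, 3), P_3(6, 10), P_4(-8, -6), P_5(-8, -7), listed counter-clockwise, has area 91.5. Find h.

9

The doubled signed area Σ (x_i y_{i+1} − x_{i+1} y_i) is linear in h.
With h=0 it equals 30; the coefficient of h is 17 (from the two edges through P_2).
So 17·h + 30 = 2·91.5 = 183 ⇒ h = 9.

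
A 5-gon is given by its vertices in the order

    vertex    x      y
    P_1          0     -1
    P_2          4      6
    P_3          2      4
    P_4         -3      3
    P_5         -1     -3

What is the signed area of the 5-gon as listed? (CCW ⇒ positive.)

19.5

Apply the shoelace (surveyor's) formula: 2A = Σ (x_i·y_{i+1} − x_{i+1}·y_i), indices taken mod 5.
P_1→P_2: (0)(6) − (4)(-1) = 4
P_2→P_3: (4)(4) − (2)(6) = 4
P_3→P_4: (2)(3) − (-3)(4) = 18
P_4→P_5: (-3)(-3) − (-1)(3) = 12
P_5→P_1: (-1)(-1) − (0)(-3) = 1
Σ = 39
Signed area = Σ/2 = 19.5 (positive ⇒ counter-clockwise traversal).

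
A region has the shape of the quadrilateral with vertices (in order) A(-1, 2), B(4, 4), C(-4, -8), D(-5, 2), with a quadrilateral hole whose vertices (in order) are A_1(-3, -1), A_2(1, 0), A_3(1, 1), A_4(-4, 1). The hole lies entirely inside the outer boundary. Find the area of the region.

Outer boundary:
Apply Gauss's area formula: 2A = Σ (x_i·y_{i+1} − x_{i+1}·y_i), indices taken mod 4.
Cross-terms: -12, -16, -48, -8  ⇒  Σ = -84
Area = |Σ|/2 = 42.
Hole:
Σ = (1) + (1) + (5) + (7) = 14
Area = |Σ|/2 = 7.
Net area = 42 − 7 = 35.

35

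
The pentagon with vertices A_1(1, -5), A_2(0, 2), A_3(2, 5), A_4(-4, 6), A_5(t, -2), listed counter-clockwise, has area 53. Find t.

-6

Write out the shoelace sum; only the two edges meeting at A_5 involve t:
2·Area = [((-4)·(-2) − t·6) + (t·(-5) − 1·(-2))] + 30
       = -11·t + 40 = 106
⇒ t = -6.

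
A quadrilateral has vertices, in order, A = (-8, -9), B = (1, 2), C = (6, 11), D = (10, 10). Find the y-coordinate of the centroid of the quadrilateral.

Apply Gauss's area formula. First the cross-terms c_i = x_i·y_{i+1} − x_{i+1}·y_i:
  -7, -1, -50, -10  ⇒  2A = -68, A = -34.
Then Σ (y_i + y_{i+1})·c_i = -1024, so ȳ = -1024 / (6·(-34)) = 256/51.

256/51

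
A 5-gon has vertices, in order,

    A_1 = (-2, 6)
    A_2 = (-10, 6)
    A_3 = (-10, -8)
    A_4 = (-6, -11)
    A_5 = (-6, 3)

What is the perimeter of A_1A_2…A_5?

46

|A_1A_2| = √((-8)² + (0)²) = √64 = 8
|A_2A_3| = √((0)² + (-14)²) = √196 = 14
|A_3A_4| = √((4)² + (-3)²) = √25 = 5
|A_4A_5| = √((0)² + (14)²) = √196 = 14
|A_5A_1| = √((4)² + (3)²) = √25 = 5
Perimeter = 8 + 14 + 5 + 14 + 5 = 46.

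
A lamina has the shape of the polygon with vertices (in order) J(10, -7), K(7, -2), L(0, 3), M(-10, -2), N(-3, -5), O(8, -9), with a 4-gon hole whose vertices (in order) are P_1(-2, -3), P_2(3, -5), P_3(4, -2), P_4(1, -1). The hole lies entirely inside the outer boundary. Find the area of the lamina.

99.5

Outer boundary:
Σ = (29) + (21) + (30) + (44) + (67) + (34) = 225
Area = |Σ|/2 = 112.5.
Hole:
Apply the shoelace (surveyor's) formula: 2A = Σ (x_i·y_{i+1} − x_{i+1}·y_i), indices taken mod 4.
Σ = (19) + (14) + (-2) + (-5) = 26
Area = |Σ|/2 = 13.
Net area = 112.5 − 13 = 99.5.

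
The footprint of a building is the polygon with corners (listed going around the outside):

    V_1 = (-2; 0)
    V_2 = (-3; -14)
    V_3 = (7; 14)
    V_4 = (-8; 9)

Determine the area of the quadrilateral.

138.5

Apply the surveyor's formula: 2A = Σ (x_i·y_{i+1} − x_{i+1}·y_i), indices taken mod 4.
Cross-terms: 28, 56, 175, 18  ⇒  Σ = 277
Area = |Σ|/2 = 138.5.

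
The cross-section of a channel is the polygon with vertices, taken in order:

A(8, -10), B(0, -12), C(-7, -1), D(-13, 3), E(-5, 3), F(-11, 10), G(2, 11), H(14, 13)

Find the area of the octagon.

384

Σ = (-96) + (-84) + (-34) + (-24) + (-17) + (-141) + (-128) + (-244) = -768
Area = |Σ|/2 = 384.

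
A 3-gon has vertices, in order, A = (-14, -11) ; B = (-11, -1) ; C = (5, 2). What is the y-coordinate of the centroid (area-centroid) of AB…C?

Apply the surveyor's formula. First the cross-terms c_i = x_i·y_{i+1} − x_{i+1}·y_i:
  -107, -17, -27  ⇒  2A = -151, A = -75.5.
Then Σ (y_i + y_{i+1})·c_i = 1510, so ȳ = 1510 / (6·(-75.5)) = -10/3.

-10/3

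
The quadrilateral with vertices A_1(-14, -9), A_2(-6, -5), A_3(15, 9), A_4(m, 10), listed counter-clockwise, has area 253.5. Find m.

-10

Write out the shoelace sum; only the two edges meeting at A_4 involve m:
2·Area = [(15·10 − m·9) + (m·(-9) − (-14)·10)] + 37
       = -18·m + 327 = 507
⇒ m = -10.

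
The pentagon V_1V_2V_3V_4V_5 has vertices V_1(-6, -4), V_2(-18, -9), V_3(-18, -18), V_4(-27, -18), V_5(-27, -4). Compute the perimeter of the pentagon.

66

|V_1V_2| = √((-12)² + (-5)²) = √169 = 13
|V_2V_3| = √((0)² + (-9)²) = √81 = 9
|V_3V_4| = √((-9)² + (0)²) = √81 = 9
|V_4V_5| = √((0)² + (14)²) = √196 = 14
|V_5V_1| = √((21)² + (0)²) = √441 = 21
Perimeter = 13 + 9 + 9 + 14 + 21 = 66.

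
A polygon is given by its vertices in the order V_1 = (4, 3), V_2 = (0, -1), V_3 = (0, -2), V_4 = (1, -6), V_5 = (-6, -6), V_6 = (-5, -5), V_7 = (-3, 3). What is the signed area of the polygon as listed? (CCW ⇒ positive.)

Apply Gauss's area formula: 2A = Σ (x_i·y_{i+1} − x_{i+1}·y_i), indices taken mod 7.
V_1→V_2: (4)(-1) − (0)(3) = -4
V_2→V_3: (0)(-2) − (0)(-1) = 0
V_3→V_4: (0)(-6) − (1)(-2) = 2
V_4→V_5: (1)(-6) − (-6)(-6) = -42
V_5→V_6: (-6)(-5) − (-5)(-6) = 0
V_6→V_7: (-5)(3) − (-3)(-5) = -30
V_7→V_1: (-3)(3) − (4)(3) = -21
Σ = -95
Signed area = Σ/2 = -47.5 (negative ⇒ clockwise traversal).

-47.5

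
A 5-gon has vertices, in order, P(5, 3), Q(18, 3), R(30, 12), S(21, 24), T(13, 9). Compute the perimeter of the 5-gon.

|PQ| = √((13)² + (0)²) = √169 = 13
|QR| = √((12)² + (9)²) = √225 = 15
|RS| = √((-9)² + (12)²) = √225 = 15
|ST| = √((-8)² + (-15)²) = √289 = 17
|TP| = √((-8)² + (-6)²) = √100 = 10
Perimeter = 13 + 15 + 15 + 17 + 10 = 70.

70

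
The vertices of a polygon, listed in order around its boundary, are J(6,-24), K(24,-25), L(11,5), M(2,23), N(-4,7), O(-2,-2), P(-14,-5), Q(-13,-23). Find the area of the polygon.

Apply the shoelace (surveyor's) formula: 2A = Σ (x_i·y_{i+1} − x_{i+1}·y_i), indices taken mod 8.
Σ = (426) + (395) + (243) + (106) + (22) + (-18) + (257) + (450) = 1881
Area = |Σ|/2 = 940.5.

940.5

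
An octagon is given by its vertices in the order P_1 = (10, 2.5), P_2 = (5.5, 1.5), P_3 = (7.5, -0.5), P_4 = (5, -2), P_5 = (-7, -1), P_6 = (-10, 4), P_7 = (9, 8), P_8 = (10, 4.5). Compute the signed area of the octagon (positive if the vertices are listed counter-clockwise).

Apply the shoelace (surveyor's) formula: 2A = Σ (x_i·y_{i+1} − x_{i+1}·y_i), indices taken mod 8.
P_1→P_2: (10)(1.5) − (5.5)(2.5) = 1.25
P_2→P_3: (5.5)(-0.5) − (7.5)(1.5) = -14
P_3→P_4: (7.5)(-2) − (5)(-0.5) = -12.5
P_4→P_5: (5)(-1) − (-7)(-2) = -19
P_5→P_6: (-7)(4) − (-10)(-1) = -38
P_6→P_7: (-10)(8) − (9)(4) = -116
P_7→P_8: (9)(4.5) − (10)(8) = -39.5
P_8→P_1: (10)(2.5) − (10)(4.5) = -20
Σ = -257.75
Signed area = Σ/2 = -128.875 (negative ⇒ clockwise traversal).

-128.875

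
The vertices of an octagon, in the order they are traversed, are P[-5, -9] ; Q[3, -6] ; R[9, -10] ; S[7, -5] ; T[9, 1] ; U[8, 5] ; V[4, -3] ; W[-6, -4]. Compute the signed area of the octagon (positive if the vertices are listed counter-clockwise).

75.5

Cross-terms: 57, 24, 25, 52, 37, -44, -34, 34  ⇒  Σ = 151
Signed area = Σ/2 = 75.5 (positive ⇒ counter-clockwise traversal).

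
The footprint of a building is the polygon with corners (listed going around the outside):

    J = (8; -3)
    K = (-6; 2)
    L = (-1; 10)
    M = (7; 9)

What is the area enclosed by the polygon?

116

J→K: (8)(2) − (-6)(-3) = -2
K→L: (-6)(10) − (-1)(2) = -58
L→M: (-1)(9) − (7)(10) = -79
M→J: (7)(-3) − (8)(9) = -93
Σ = -232
Area = |Σ|/2 = 116.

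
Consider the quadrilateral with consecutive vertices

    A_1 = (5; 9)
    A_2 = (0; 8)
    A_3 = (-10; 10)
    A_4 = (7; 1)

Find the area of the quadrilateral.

49

Apply the surveyor's formula: 2A = Σ (x_i·y_{i+1} − x_{i+1}·y_i), indices taken mod 4.
Σ = (40) + (80) + (-80) + (58) = 98
Area = |Σ|/2 = 49.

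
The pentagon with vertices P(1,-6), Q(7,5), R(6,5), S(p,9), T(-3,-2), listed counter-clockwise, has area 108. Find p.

-9

Write out the shoelace sum; only the two edges meeting at S involve p:
2·Area = [(6·9 − p·5) + (p·(-2) − (-3)·9)] + 72
       = -7·p + 153 = 216
⇒ p = -9.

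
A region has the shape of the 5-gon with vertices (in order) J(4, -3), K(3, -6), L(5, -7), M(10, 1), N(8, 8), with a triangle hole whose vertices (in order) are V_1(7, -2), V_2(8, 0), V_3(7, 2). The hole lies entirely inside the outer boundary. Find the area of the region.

40.5

Outer boundary:
Apply the shoelace (surveyor's) formula: 2A = Σ (x_i·y_{i+1} − x_{i+1}·y_i), indices taken mod 5.
Σ = (-15) + (9) + (75) + (72) + (-56) = 85
Area = |Σ|/2 = 42.5.
Hole:
V_1→V_2: (7)(0) − (8)(-2) = 16
V_2→V_3: (8)(2) − (7)(0) = 16
V_3→V_1: (7)(-2) − (7)(2) = -28
Σ = 4
Area = |Σ|/2 = 2.
Net area = 42.5 − 2 = 40.5.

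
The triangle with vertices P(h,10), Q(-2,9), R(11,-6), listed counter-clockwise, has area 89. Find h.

9

The doubled signed area Σ (x_i y_{i+1} − x_{i+1} y_i) is linear in h.
With h=0 it equals 43; the coefficient of h is 15 (from the two edges through P).
So 15·h + 43 = 2·89 = 178 ⇒ h = 9.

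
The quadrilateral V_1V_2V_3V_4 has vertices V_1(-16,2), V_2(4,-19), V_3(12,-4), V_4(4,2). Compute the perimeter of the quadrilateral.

|V_1V_2| = √((20)² + (-21)²) = √841 = 29
|V_2V_3| = √((8)² + (15)²) = √289 = 17
|V_3V_4| = √((-8)² + (6)²) = √100 = 10
|V_4V_1| = √((-20)² + (0)²) = √400 = 20
Perimeter = 29 + 17 + 10 + 20 = 76.

76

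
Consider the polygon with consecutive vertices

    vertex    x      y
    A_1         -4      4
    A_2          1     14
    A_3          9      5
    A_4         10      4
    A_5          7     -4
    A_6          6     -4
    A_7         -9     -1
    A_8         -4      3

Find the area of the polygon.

172

Apply the shoelace (surveyor's) formula: 2A = Σ (x_i·y_{i+1} − x_{i+1}·y_i), indices taken mod 8.
Σ = (-60) + (-121) + (-14) + (-68) + (-4) + (-42) + (-31) + (-4) = -344
Area = |Σ|/2 = 172.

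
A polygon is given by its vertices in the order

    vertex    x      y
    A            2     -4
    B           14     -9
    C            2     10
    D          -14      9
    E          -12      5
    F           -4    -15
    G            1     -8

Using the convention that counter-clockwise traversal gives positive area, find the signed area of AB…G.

Σ = (38) + (158) + (158) + (38) + (200) + (47) + (12) = 651
Signed area = Σ/2 = 325.5 (positive ⇒ counter-clockwise traversal).

325.5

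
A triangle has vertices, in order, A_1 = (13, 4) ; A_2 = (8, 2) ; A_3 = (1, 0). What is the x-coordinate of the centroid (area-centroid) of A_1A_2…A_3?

Apply Gauss's area formula. First the cross-terms c_i = x_i·y_{i+1} − x_{i+1}·y_i:
  -6, -2, 4  ⇒  2A = -4, A = -2.
Then Σ (x_i + x_{i+1})·c_i = -88, so x̄ = -88 / (6·(-2)) = 22/3.

22/3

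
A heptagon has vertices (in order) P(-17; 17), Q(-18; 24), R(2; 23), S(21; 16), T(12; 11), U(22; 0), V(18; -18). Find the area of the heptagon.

807

P→Q: (-17)(24) − (-18)(17) = -102
Q→R: (-18)(23) − (2)(24) = -462
R→S: (2)(16) − (21)(23) = -451
S→T: (21)(11) − (12)(16) = 39
T→U: (12)(0) − (22)(11) = -242
U→V: (22)(-18) − (18)(0) = -396
V→P: (18)(17) − (-17)(-18) = 0
Σ = -1614
Area = |Σ|/2 = 807.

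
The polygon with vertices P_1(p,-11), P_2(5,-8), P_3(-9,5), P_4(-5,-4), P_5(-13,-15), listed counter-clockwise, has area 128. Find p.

Write out the shoelace sum; only the two edges meeting at P_1 involve p:
2·Area = [((-13)·(-11) − p·(-15)) + (p·(-8) − 5·(-11))] + 37
       = 7·p + 235 = 256
⇒ p = 3.

3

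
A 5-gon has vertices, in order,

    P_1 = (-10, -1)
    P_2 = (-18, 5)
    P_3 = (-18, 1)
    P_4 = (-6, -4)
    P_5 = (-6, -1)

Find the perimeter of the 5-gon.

34

|P_1P_2| = √((-8)² + (6)²) = √100 = 10
|P_2P_3| = √((0)² + (-4)²) = √16 = 4
|P_3P_4| = √((12)² + (-5)²) = √169 = 13
|P_4P_5| = √((0)² + (3)²) = √9 = 3
|P_5P_1| = √((-4)² + (0)²) = √16 = 4
Perimeter = 10 + 4 + 13 + 3 + 4 = 34.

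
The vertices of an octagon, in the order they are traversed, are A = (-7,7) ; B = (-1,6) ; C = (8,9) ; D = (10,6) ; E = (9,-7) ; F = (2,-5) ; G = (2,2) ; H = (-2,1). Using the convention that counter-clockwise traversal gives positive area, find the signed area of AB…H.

-138

Apply the surveyor's formula: 2A = Σ (x_i·y_{i+1} − x_{i+1}·y_i), indices taken mod 8.
Σ = (-35) + (-57) + (-42) + (-124) + (-31) + (14) + (6) + (-7) = -276
Signed area = Σ/2 = -138 (negative ⇒ clockwise traversal).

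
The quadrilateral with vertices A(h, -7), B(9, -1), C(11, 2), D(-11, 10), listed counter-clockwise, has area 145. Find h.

1

Write out the shoelace sum; only the two edges meeting at A involve h:
2·Area = [((-11)·(-7) − h·10) + (h·(-1) − 9·(-7))] + 161
       = -11·h + 301 = 290
⇒ h = 1.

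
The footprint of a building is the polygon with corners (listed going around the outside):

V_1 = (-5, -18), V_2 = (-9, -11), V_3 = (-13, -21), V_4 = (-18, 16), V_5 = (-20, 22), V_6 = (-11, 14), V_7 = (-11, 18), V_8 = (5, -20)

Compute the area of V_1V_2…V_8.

Apply the shoelace formula: 2A = Σ (x_i·y_{i+1} − x_{i+1}·y_i), indices taken mod 8.
Cross-terms: -107, 46, -586, -76, -38, -44, 130, -190  ⇒  Σ = -865
Area = |Σ|/2 = 432.5.

432.5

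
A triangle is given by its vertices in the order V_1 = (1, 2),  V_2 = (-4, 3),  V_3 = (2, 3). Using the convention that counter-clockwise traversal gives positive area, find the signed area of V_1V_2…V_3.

-3

Cross-terms: 11, -18, 1  ⇒  Σ = -6
Signed area = Σ/2 = -3 (negative ⇒ clockwise traversal).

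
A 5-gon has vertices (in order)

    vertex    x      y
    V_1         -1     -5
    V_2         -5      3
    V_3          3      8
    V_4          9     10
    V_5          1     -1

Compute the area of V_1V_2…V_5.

Apply the shoelace formula: 2A = Σ (x_i·y_{i+1} − x_{i+1}·y_i), indices taken mod 5.
V_1→V_2: (-1)(3) − (-5)(-5) = -28
V_2→V_3: (-5)(8) − (3)(3) = -49
V_3→V_4: (3)(10) − (9)(8) = -42
V_4→V_5: (9)(-1) − (1)(10) = -19
V_5→V_1: (1)(-5) − (-1)(-1) = -6
Σ = -144
Area = |Σ|/2 = 72.

72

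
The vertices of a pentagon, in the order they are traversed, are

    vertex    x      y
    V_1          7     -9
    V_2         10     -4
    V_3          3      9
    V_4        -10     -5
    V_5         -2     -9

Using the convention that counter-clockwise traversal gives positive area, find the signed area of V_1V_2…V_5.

Apply the surveyor's formula: 2A = Σ (x_i·y_{i+1} − x_{i+1}·y_i), indices taken mod 5.
Σ = (62) + (102) + (75) + (80) + (81) = 400
Signed area = Σ/2 = 200 (positive ⇒ counter-clockwise traversal).

200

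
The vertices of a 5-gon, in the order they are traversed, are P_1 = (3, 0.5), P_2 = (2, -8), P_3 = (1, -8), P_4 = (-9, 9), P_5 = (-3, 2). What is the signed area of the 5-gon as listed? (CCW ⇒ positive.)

P_1→P_2: (3)(-8) − (2)(0.5) = -25
P_2→P_3: (2)(-8) − (1)(-8) = -8
P_3→P_4: (1)(9) − (-9)(-8) = -63
P_4→P_5: (-9)(2) − (-3)(9) = 9
P_5→P_1: (-3)(0.5) − (3)(2) = -7.5
Σ = -94.5
Signed area = Σ/2 = -47.25 (negative ⇒ clockwise traversal).

-47.25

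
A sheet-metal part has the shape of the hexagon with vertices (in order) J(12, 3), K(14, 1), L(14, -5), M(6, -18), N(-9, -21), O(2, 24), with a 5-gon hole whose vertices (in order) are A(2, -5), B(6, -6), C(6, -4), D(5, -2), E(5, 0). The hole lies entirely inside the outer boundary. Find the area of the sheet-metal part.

Outer boundary:
Apply the shoelace formula: 2A = Σ (x_i·y_{i+1} − x_{i+1}·y_i), indices taken mod 6.
J→K: (12)(1) − (14)(3) = -30
K→L: (14)(-5) − (14)(1) = -84
L→M: (14)(-18) − (6)(-5) = -222
M→N: (6)(-21) − (-9)(-18) = -288
N→O: (-9)(24) − (2)(-21) = -174
O→J: (2)(3) − (12)(24) = -282
Σ = -1080
Area = |Σ|/2 = 540.
Hole:
Apply the surveyor's formula: 2A = Σ (x_i·y_{i+1} − x_{i+1}·y_i), indices taken mod 5.
Σ = (18) + (12) + (8) + (10) + (-25) = 23
Area = |Σ|/2 = 11.5.
Net area = 540 − 11.5 = 528.5.

528.5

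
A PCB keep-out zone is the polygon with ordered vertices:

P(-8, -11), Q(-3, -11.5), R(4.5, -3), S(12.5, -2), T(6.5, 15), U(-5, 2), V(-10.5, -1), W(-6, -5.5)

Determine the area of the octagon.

Apply the shoelace formula: 2A = Σ (x_i·y_{i+1} − x_{i+1}·y_i), indices taken mod 8.
Σ = (59) + (60.75) + (28.5) + (200.5) + (88) + (26) + (51.75) + (22) = 536.5
Area = |Σ|/2 = 268.25.

268.25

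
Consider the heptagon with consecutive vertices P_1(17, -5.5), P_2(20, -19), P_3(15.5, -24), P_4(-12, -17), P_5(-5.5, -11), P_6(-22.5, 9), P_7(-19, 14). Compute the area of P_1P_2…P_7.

743

P_1→P_2: (17)(-19) − (20)(-5.5) = -213
P_2→P_3: (20)(-24) − (15.5)(-19) = -185.5
P_3→P_4: (15.5)(-17) − (-12)(-24) = -551.5
P_4→P_5: (-12)(-11) − (-5.5)(-17) = 38.5
P_5→P_6: (-5.5)(9) − (-22.5)(-11) = -297
P_6→P_7: (-22.5)(14) − (-19)(9) = -144
P_7→P_1: (-19)(-5.5) − (17)(14) = -133.5
Σ = -1486
Area = |Σ|/2 = 743.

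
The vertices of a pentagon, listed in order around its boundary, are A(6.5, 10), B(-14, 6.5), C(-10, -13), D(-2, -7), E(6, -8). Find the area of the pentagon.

321.625

Apply the shoelace formula: 2A = Σ (x_i·y_{i+1} − x_{i+1}·y_i), indices taken mod 5.
Cross-terms: 182.25, 247, 44, 58, 112  ⇒  Σ = 643.25
Area = |Σ|/2 = 321.625.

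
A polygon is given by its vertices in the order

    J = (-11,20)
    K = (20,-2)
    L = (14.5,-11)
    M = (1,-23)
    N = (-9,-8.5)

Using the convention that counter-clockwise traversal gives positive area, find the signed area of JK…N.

Apply Gauss's area formula: 2A = Σ (x_i·y_{i+1} − x_{i+1}·y_i), indices taken mod 5.
Σ = (-378) + (-191) + (-322.5) + (-215.5) + (-273.5) = -1380.5
Signed area = Σ/2 = -690.25 (negative ⇒ clockwise traversal).

-690.25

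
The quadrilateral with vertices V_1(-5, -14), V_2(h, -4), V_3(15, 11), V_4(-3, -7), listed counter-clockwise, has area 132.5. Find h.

Write out the shoelace sum; only the two edges meeting at V_2 involve h:
2·Area = [((-5)·(-4) − h·(-14)) + (h·11 − 15·(-4))] + -65
       = 25·h + 15 = 265
⇒ h = 10.

10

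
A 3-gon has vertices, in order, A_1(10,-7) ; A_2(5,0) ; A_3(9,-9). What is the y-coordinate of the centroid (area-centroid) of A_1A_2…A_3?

Apply Gauss's area formula. First the cross-terms c_i = x_i·y_{i+1} − x_{i+1}·y_i:
  35, -45, 27  ⇒  2A = 17, A = 8.5.
Then Σ (y_i + y_{i+1})·c_i = -272, so ȳ = -272 / (6·8.5) = -16/3.

-16/3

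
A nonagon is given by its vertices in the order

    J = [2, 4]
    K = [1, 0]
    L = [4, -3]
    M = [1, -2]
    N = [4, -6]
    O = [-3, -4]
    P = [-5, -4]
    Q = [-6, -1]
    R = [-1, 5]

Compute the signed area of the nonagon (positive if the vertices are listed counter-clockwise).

Apply the surveyor's formula: 2A = Σ (x_i·y_{i+1} − x_{i+1}·y_i), indices taken mod 9.
Σ = (-4) + (-3) + (-5) + (2) + (-34) + (-8) + (-19) + (-31) + (-14) = -116
Signed area = Σ/2 = -58 (negative ⇒ clockwise traversal).

-58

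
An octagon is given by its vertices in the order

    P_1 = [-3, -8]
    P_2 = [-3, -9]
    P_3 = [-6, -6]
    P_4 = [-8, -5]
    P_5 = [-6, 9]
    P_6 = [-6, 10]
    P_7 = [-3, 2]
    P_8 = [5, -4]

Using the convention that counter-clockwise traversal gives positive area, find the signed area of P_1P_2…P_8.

Σ = (3) + (-36) + (-18) + (-102) + (-6) + (18) + (2) + (-52) = -191
Signed area = Σ/2 = -95.5 (negative ⇒ clockwise traversal).

-95.5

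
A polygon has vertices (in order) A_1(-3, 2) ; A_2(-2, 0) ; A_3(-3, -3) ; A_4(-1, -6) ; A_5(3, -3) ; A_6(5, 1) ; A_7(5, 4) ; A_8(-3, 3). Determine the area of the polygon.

Apply Gauss's area formula: 2A = Σ (x_i·y_{i+1} − x_{i+1}·y_i), indices taken mod 8.
A_1→A_2: (-3)(0) − (-2)(2) = 4
A_2→A_3: (-2)(-3) − (-3)(0) = 6
A_3→A_4: (-3)(-6) − (-1)(-3) = 15
A_4→A_5: (-1)(-3) − (3)(-6) = 21
A_5→A_6: (3)(1) − (5)(-3) = 18
A_6→A_7: (5)(4) − (5)(1) = 15
A_7→A_8: (5)(3) − (-3)(4) = 27
A_8→A_1: (-3)(2) − (-3)(3) = 3
Σ = 109
Area = |Σ|/2 = 54.5.

54.5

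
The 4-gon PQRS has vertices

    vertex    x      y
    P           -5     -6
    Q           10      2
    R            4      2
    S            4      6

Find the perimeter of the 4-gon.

|PQ| = √((15)² + (8)²) = √289 = 17
|QR| = √((-6)² + (0)²) = √36 = 6
|RS| = √((0)² + (4)²) = √16 = 4
|SP| = √((-9)² + (-12)²) = √225 = 15
Perimeter = 17 + 6 + 4 + 15 = 42.

42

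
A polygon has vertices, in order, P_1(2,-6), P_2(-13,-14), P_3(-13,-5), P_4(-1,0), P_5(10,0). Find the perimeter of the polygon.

|P_1P_2| = √((-15)² + (-8)²) = √289 = 17
|P_2P_3| = √((0)² + (9)²) = √81 = 9
|P_3P_4| = √((12)² + (5)²) = √169 = 13
|P_4P_5| = √((11)² + (0)²) = √121 = 11
|P_5P_1| = √((-8)² + (-6)²) = √100 = 10
Perimeter = 17 + 9 + 13 + 11 + 10 = 60.

60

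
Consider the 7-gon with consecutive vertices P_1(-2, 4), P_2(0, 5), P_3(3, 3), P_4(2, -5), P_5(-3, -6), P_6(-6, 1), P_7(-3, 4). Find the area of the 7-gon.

P_1→P_2: (-2)(5) − (0)(4) = -10
P_2→P_3: (0)(3) − (3)(5) = -15
P_3→P_4: (3)(-5) − (2)(3) = -21
P_4→P_5: (2)(-6) − (-3)(-5) = -27
P_5→P_6: (-3)(1) − (-6)(-6) = -39
P_6→P_7: (-6)(4) − (-3)(1) = -21
P_7→P_1: (-3)(4) − (-2)(4) = -4
Σ = -137
Area = |Σ|/2 = 68.5.

68.5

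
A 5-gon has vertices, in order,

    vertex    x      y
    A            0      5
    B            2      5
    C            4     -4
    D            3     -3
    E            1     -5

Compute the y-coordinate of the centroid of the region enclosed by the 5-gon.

Apply the surveyor's formula. First the cross-terms c_i = x_i·y_{i+1} − x_{i+1}·y_i:
  -10, -28, 0, -12, 5  ⇒  2A = -45, A = -22.5.
Then Σ (y_i + y_{i+1})·c_i = -32, so ȳ = -32 / (6·(-22.5)) = 32/135.

32/135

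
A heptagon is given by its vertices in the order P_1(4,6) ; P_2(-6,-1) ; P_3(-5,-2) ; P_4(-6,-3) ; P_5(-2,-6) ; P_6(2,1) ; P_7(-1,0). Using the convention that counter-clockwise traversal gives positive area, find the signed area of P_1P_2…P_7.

P_1→P_2: (4)(-1) − (-6)(6) = 32
P_2→P_3: (-6)(-2) − (-5)(-1) = 7
P_3→P_4: (-5)(-3) − (-6)(-2) = 3
P_4→P_5: (-6)(-6) − (-2)(-3) = 30
P_5→P_6: (-2)(1) − (2)(-6) = 10
P_6→P_7: (2)(0) − (-1)(1) = 1
P_7→P_1: (-1)(6) − (4)(0) = -6
Σ = 77
Signed area = Σ/2 = 38.5 (positive ⇒ counter-clockwise traversal).

38.5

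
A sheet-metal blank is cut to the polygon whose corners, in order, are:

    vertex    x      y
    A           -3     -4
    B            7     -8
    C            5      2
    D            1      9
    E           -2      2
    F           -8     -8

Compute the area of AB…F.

104.5

Apply the surveyor's formula: 2A = Σ (x_i·y_{i+1} − x_{i+1}·y_i), indices taken mod 6.
A→B: (-3)(-8) − (7)(-4) = 52
B→C: (7)(2) − (5)(-8) = 54
C→D: (5)(9) − (1)(2) = 43
D→E: (1)(2) − (-2)(9) = 20
E→F: (-2)(-8) − (-8)(2) = 32
F→A: (-8)(-4) − (-3)(-8) = 8
Σ = 209
Area = |Σ|/2 = 104.5.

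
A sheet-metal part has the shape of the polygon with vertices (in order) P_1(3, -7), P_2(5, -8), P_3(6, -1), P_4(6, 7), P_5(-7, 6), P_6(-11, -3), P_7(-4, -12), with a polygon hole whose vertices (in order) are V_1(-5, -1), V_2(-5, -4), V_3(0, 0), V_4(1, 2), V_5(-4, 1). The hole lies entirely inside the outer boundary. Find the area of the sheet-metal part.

Outer boundary:
Apply Gauss's area formula: 2A = Σ (x_i·y_{i+1} − x_{i+1}·y_i), indices taken mod 7.
Σ = (11) + (43) + (48) + (85) + (87) + (120) + (64) = 458
Area = |Σ|/2 = 229.
Hole:
Σ = (15) + (0) + (0) + (9) + (9) = 33
Area = |Σ|/2 = 16.5.
Net area = 229 − 16.5 = 212.5.

212.5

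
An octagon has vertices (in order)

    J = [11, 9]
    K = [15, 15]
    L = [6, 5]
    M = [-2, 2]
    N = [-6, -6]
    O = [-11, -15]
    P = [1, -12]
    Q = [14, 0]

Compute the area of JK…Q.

263

Σ = (30) + (-15) + (22) + (24) + (24) + (147) + (168) + (126) = 526
Area = |Σ|/2 = 263.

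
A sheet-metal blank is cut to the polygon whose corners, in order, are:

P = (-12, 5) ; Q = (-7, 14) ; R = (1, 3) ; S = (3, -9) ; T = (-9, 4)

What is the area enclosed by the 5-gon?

Apply the shoelace (surveyor's) formula: 2A = Σ (x_i·y_{i+1} − x_{i+1}·y_i), indices taken mod 5.
Cross-terms: -133, -35, -18, -69, 3  ⇒  Σ = -252
Area = |Σ|/2 = 126.

126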